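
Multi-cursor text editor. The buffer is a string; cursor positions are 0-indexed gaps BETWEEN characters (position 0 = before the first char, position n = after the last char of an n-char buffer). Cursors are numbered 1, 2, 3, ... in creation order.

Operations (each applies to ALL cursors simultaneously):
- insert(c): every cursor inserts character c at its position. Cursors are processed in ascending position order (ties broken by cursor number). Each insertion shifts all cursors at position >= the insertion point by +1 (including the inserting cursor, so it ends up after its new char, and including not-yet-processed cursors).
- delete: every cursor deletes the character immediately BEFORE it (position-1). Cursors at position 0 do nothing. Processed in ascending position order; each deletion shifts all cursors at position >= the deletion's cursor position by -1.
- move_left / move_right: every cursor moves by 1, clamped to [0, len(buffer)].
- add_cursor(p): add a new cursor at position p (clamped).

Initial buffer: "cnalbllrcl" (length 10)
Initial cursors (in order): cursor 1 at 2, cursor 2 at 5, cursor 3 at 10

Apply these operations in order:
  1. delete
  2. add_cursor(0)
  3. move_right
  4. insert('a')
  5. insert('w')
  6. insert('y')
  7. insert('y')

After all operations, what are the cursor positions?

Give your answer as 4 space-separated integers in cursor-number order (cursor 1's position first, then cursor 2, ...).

After op 1 (delete): buffer="calllrc" (len 7), cursors c1@1 c2@3 c3@7, authorship .......
After op 2 (add_cursor(0)): buffer="calllrc" (len 7), cursors c4@0 c1@1 c2@3 c3@7, authorship .......
After op 3 (move_right): buffer="calllrc" (len 7), cursors c4@1 c1@2 c2@4 c3@7, authorship .......
After op 4 (insert('a')): buffer="caaallalrca" (len 11), cursors c4@2 c1@4 c2@7 c3@11, authorship .4.1..2...3
After op 5 (insert('w')): buffer="cawaawllawlrcaw" (len 15), cursors c4@3 c1@6 c2@10 c3@15, authorship .44.11..22...33
After op 6 (insert('y')): buffer="cawyaawyllawylrcawy" (len 19), cursors c4@4 c1@8 c2@13 c3@19, authorship .444.111..222...333
After op 7 (insert('y')): buffer="cawyyaawyyllawyylrcawyy" (len 23), cursors c4@5 c1@10 c2@16 c3@23, authorship .4444.1111..2222...3333

Answer: 10 16 23 5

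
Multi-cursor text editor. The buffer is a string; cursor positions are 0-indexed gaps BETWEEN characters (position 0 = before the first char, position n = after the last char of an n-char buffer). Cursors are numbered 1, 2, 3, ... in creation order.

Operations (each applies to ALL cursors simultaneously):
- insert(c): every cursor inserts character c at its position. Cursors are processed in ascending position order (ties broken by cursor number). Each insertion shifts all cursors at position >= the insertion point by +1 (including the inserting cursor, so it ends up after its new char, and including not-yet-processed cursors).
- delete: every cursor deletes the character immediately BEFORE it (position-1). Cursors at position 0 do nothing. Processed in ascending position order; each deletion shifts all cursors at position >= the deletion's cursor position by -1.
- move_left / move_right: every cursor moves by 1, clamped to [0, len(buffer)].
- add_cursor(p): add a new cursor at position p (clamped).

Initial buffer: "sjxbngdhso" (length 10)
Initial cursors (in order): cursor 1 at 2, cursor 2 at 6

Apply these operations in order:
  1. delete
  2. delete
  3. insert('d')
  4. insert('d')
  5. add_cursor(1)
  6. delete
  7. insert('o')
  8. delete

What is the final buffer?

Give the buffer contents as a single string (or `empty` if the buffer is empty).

After op 1 (delete): buffer="sxbndhso" (len 8), cursors c1@1 c2@4, authorship ........
After op 2 (delete): buffer="xbdhso" (len 6), cursors c1@0 c2@2, authorship ......
After op 3 (insert('d')): buffer="dxbddhso" (len 8), cursors c1@1 c2@4, authorship 1..2....
After op 4 (insert('d')): buffer="ddxbdddhso" (len 10), cursors c1@2 c2@6, authorship 11..22....
After op 5 (add_cursor(1)): buffer="ddxbdddhso" (len 10), cursors c3@1 c1@2 c2@6, authorship 11..22....
After op 6 (delete): buffer="xbddhso" (len 7), cursors c1@0 c3@0 c2@3, authorship ..2....
After op 7 (insert('o')): buffer="ooxbdodhso" (len 10), cursors c1@2 c3@2 c2@6, authorship 13..22....
After op 8 (delete): buffer="xbddhso" (len 7), cursors c1@0 c3@0 c2@3, authorship ..2....

Answer: xbddhso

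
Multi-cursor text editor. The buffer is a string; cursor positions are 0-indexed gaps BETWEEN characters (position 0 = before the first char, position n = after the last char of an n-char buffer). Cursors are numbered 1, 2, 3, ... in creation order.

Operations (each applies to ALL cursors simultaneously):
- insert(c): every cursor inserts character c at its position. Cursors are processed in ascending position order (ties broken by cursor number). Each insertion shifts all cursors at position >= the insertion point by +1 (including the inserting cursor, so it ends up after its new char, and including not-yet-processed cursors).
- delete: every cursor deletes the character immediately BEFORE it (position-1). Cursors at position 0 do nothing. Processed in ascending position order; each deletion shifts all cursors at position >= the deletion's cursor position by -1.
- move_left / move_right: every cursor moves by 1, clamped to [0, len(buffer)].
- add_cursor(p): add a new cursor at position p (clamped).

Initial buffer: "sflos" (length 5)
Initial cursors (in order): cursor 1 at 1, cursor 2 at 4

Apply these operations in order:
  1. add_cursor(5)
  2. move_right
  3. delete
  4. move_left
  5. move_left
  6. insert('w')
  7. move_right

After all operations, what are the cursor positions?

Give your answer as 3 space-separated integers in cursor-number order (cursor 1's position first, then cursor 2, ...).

Answer: 4 4 4

Derivation:
After op 1 (add_cursor(5)): buffer="sflos" (len 5), cursors c1@1 c2@4 c3@5, authorship .....
After op 2 (move_right): buffer="sflos" (len 5), cursors c1@2 c2@5 c3@5, authorship .....
After op 3 (delete): buffer="sl" (len 2), cursors c1@1 c2@2 c3@2, authorship ..
After op 4 (move_left): buffer="sl" (len 2), cursors c1@0 c2@1 c3@1, authorship ..
After op 5 (move_left): buffer="sl" (len 2), cursors c1@0 c2@0 c3@0, authorship ..
After op 6 (insert('w')): buffer="wwwsl" (len 5), cursors c1@3 c2@3 c3@3, authorship 123..
After op 7 (move_right): buffer="wwwsl" (len 5), cursors c1@4 c2@4 c3@4, authorship 123..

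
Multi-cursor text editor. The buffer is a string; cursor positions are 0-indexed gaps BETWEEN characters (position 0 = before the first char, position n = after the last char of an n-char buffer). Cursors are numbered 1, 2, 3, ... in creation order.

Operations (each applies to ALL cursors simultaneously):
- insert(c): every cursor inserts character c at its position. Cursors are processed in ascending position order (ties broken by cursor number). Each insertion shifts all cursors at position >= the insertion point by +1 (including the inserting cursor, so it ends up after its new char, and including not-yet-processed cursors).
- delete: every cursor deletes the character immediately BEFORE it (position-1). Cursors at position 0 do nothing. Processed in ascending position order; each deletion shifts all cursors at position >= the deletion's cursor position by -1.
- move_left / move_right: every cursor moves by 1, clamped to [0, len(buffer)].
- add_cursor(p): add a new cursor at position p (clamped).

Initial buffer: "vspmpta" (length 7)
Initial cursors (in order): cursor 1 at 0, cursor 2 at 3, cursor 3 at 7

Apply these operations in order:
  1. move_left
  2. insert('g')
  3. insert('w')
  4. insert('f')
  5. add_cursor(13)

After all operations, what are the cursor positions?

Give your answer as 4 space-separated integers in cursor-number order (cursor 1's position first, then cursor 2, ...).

Answer: 3 8 15 13

Derivation:
After op 1 (move_left): buffer="vspmpta" (len 7), cursors c1@0 c2@2 c3@6, authorship .......
After op 2 (insert('g')): buffer="gvsgpmptga" (len 10), cursors c1@1 c2@4 c3@9, authorship 1..2....3.
After op 3 (insert('w')): buffer="gwvsgwpmptgwa" (len 13), cursors c1@2 c2@6 c3@12, authorship 11..22....33.
After op 4 (insert('f')): buffer="gwfvsgwfpmptgwfa" (len 16), cursors c1@3 c2@8 c3@15, authorship 111..222....333.
After op 5 (add_cursor(13)): buffer="gwfvsgwfpmptgwfa" (len 16), cursors c1@3 c2@8 c4@13 c3@15, authorship 111..222....333.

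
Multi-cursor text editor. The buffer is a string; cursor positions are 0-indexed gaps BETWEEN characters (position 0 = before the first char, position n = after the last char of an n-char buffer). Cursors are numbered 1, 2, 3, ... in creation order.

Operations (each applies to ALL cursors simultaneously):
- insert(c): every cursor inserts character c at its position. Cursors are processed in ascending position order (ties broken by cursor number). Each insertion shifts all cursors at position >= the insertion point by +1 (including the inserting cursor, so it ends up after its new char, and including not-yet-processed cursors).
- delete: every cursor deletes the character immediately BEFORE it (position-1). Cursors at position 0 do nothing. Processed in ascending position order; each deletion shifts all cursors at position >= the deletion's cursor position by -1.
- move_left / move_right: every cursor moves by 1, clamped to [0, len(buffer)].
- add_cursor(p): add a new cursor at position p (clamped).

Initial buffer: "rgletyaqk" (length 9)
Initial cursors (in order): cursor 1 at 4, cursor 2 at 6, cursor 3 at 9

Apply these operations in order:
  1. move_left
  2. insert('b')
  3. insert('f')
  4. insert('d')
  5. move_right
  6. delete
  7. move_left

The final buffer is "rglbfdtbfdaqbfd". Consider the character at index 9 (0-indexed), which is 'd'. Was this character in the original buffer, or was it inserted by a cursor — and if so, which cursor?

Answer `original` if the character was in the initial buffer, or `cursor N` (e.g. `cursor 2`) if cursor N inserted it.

Answer: cursor 2

Derivation:
After op 1 (move_left): buffer="rgletyaqk" (len 9), cursors c1@3 c2@5 c3@8, authorship .........
After op 2 (insert('b')): buffer="rglbetbyaqbk" (len 12), cursors c1@4 c2@7 c3@11, authorship ...1..2...3.
After op 3 (insert('f')): buffer="rglbfetbfyaqbfk" (len 15), cursors c1@5 c2@9 c3@14, authorship ...11..22...33.
After op 4 (insert('d')): buffer="rglbfdetbfdyaqbfdk" (len 18), cursors c1@6 c2@11 c3@17, authorship ...111..222...333.
After op 5 (move_right): buffer="rglbfdetbfdyaqbfdk" (len 18), cursors c1@7 c2@12 c3@18, authorship ...111..222...333.
After op 6 (delete): buffer="rglbfdtbfdaqbfd" (len 15), cursors c1@6 c2@10 c3@15, authorship ...111.222..333
After op 7 (move_left): buffer="rglbfdtbfdaqbfd" (len 15), cursors c1@5 c2@9 c3@14, authorship ...111.222..333
Authorship (.=original, N=cursor N): . . . 1 1 1 . 2 2 2 . . 3 3 3
Index 9: author = 2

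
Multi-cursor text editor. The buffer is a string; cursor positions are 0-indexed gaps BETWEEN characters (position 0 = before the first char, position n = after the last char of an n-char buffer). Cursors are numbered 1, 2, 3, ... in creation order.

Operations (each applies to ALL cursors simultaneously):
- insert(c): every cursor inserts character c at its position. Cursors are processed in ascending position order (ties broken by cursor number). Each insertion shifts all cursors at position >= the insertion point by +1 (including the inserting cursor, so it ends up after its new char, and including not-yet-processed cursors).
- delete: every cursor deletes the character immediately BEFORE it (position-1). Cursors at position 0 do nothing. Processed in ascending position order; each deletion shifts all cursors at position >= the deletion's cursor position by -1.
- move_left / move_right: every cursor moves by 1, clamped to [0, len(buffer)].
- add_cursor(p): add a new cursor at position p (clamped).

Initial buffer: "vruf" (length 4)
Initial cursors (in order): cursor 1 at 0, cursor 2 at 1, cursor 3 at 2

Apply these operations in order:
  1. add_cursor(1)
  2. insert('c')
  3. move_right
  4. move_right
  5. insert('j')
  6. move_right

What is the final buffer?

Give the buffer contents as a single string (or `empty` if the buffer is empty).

After op 1 (add_cursor(1)): buffer="vruf" (len 4), cursors c1@0 c2@1 c4@1 c3@2, authorship ....
After op 2 (insert('c')): buffer="cvccrcuf" (len 8), cursors c1@1 c2@4 c4@4 c3@6, authorship 1.24.3..
After op 3 (move_right): buffer="cvccrcuf" (len 8), cursors c1@2 c2@5 c4@5 c3@7, authorship 1.24.3..
After op 4 (move_right): buffer="cvccrcuf" (len 8), cursors c1@3 c2@6 c4@6 c3@8, authorship 1.24.3..
After op 5 (insert('j')): buffer="cvcjcrcjjufj" (len 12), cursors c1@4 c2@9 c4@9 c3@12, authorship 1.214.324..3
After op 6 (move_right): buffer="cvcjcrcjjufj" (len 12), cursors c1@5 c2@10 c4@10 c3@12, authorship 1.214.324..3

Answer: cvcjcrcjjufj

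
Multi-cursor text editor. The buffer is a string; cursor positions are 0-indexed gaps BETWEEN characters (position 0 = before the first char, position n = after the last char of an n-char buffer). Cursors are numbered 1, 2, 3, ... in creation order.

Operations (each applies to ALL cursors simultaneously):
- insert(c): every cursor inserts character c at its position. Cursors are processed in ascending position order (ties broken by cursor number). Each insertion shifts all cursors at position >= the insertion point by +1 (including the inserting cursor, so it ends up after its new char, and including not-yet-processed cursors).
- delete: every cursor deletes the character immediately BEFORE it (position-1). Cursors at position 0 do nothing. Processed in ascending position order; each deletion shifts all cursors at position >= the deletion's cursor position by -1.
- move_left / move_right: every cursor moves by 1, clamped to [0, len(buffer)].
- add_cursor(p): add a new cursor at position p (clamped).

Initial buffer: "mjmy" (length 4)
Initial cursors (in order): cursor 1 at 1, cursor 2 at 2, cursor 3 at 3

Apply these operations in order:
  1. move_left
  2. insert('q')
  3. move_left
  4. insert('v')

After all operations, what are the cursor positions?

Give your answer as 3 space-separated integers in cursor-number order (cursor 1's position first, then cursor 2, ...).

After op 1 (move_left): buffer="mjmy" (len 4), cursors c1@0 c2@1 c3@2, authorship ....
After op 2 (insert('q')): buffer="qmqjqmy" (len 7), cursors c1@1 c2@3 c3@5, authorship 1.2.3..
After op 3 (move_left): buffer="qmqjqmy" (len 7), cursors c1@0 c2@2 c3@4, authorship 1.2.3..
After op 4 (insert('v')): buffer="vqmvqjvqmy" (len 10), cursors c1@1 c2@4 c3@7, authorship 11.22.33..

Answer: 1 4 7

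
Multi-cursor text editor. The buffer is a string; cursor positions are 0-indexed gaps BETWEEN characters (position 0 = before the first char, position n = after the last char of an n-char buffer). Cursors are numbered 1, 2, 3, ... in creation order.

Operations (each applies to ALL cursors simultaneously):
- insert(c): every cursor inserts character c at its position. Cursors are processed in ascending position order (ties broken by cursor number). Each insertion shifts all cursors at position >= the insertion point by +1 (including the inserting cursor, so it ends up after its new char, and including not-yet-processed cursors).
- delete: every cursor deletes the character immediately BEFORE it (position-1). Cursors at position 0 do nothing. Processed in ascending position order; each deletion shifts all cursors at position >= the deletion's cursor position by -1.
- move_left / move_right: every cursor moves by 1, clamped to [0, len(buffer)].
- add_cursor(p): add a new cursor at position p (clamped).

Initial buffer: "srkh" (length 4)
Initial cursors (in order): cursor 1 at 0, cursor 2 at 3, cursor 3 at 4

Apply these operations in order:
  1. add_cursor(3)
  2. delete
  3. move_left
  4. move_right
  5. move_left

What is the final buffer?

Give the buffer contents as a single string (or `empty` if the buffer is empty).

Answer: s

Derivation:
After op 1 (add_cursor(3)): buffer="srkh" (len 4), cursors c1@0 c2@3 c4@3 c3@4, authorship ....
After op 2 (delete): buffer="s" (len 1), cursors c1@0 c2@1 c3@1 c4@1, authorship .
After op 3 (move_left): buffer="s" (len 1), cursors c1@0 c2@0 c3@0 c4@0, authorship .
After op 4 (move_right): buffer="s" (len 1), cursors c1@1 c2@1 c3@1 c4@1, authorship .
After op 5 (move_left): buffer="s" (len 1), cursors c1@0 c2@0 c3@0 c4@0, authorship .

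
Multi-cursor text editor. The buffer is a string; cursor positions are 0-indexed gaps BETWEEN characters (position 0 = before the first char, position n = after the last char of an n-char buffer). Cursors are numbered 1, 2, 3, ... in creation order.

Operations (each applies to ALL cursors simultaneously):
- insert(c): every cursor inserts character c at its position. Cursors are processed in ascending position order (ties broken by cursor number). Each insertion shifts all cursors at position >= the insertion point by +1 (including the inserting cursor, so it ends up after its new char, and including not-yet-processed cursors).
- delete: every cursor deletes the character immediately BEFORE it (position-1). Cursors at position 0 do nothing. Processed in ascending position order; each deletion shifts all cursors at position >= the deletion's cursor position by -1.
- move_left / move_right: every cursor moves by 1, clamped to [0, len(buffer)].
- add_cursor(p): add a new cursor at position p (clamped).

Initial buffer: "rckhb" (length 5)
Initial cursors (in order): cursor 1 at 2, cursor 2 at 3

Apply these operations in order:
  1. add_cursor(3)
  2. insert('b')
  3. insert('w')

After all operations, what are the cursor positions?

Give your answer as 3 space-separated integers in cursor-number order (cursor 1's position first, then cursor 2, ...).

After op 1 (add_cursor(3)): buffer="rckhb" (len 5), cursors c1@2 c2@3 c3@3, authorship .....
After op 2 (insert('b')): buffer="rcbkbbhb" (len 8), cursors c1@3 c2@6 c3@6, authorship ..1.23..
After op 3 (insert('w')): buffer="rcbwkbbwwhb" (len 11), cursors c1@4 c2@9 c3@9, authorship ..11.2323..

Answer: 4 9 9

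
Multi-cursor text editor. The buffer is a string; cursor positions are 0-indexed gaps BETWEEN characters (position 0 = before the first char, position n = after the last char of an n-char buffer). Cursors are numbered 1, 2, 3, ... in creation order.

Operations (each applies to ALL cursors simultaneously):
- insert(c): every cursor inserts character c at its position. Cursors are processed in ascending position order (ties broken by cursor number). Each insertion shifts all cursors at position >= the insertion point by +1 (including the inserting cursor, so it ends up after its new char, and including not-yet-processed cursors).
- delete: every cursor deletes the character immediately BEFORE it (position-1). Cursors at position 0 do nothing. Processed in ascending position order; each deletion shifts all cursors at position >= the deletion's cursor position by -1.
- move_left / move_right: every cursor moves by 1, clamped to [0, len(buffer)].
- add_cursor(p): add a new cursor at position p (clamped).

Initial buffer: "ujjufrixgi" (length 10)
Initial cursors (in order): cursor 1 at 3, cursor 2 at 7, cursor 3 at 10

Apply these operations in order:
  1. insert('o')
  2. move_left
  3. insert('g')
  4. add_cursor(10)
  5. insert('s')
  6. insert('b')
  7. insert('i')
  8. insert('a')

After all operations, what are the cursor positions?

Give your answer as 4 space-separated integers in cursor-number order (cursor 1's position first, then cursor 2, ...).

Answer: 8 22 31 22

Derivation:
After op 1 (insert('o')): buffer="ujjoufrioxgio" (len 13), cursors c1@4 c2@9 c3@13, authorship ...1....2...3
After op 2 (move_left): buffer="ujjoufrioxgio" (len 13), cursors c1@3 c2@8 c3@12, authorship ...1....2...3
After op 3 (insert('g')): buffer="ujjgoufrigoxgigo" (len 16), cursors c1@4 c2@10 c3@15, authorship ...11....22...33
After op 4 (add_cursor(10)): buffer="ujjgoufrigoxgigo" (len 16), cursors c1@4 c2@10 c4@10 c3@15, authorship ...11....22...33
After op 5 (insert('s')): buffer="ujjgsoufrigssoxgigso" (len 20), cursors c1@5 c2@13 c4@13 c3@19, authorship ...111....2242...333
After op 6 (insert('b')): buffer="ujjgsboufrigssbboxgigsbo" (len 24), cursors c1@6 c2@16 c4@16 c3@23, authorship ...1111....224242...3333
After op 7 (insert('i')): buffer="ujjgsbioufrigssbbiioxgigsbio" (len 28), cursors c1@7 c2@19 c4@19 c3@27, authorship ...11111....22424242...33333
After op 8 (insert('a')): buffer="ujjgsbiaoufrigssbbiiaaoxgigsbiao" (len 32), cursors c1@8 c2@22 c4@22 c3@31, authorship ...111111....2242424242...333333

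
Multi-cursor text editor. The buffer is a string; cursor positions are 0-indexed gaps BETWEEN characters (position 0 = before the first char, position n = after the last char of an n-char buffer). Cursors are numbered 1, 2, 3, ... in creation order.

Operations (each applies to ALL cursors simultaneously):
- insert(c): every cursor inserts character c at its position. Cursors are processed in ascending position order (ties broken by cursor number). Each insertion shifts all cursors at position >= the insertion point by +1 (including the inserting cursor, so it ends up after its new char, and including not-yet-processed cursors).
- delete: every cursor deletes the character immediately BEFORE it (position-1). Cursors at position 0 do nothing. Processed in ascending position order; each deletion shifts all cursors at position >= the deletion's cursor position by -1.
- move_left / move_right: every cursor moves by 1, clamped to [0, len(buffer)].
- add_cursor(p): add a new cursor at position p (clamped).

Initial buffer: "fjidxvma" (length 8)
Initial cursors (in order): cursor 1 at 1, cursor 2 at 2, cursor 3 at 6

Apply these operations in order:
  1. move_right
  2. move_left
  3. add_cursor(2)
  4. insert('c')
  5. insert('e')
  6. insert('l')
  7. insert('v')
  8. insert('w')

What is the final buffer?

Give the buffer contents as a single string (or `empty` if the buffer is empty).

After op 1 (move_right): buffer="fjidxvma" (len 8), cursors c1@2 c2@3 c3@7, authorship ........
After op 2 (move_left): buffer="fjidxvma" (len 8), cursors c1@1 c2@2 c3@6, authorship ........
After op 3 (add_cursor(2)): buffer="fjidxvma" (len 8), cursors c1@1 c2@2 c4@2 c3@6, authorship ........
After op 4 (insert('c')): buffer="fcjccidxvcma" (len 12), cursors c1@2 c2@5 c4@5 c3@10, authorship .1.24....3..
After op 5 (insert('e')): buffer="fcejcceeidxvcema" (len 16), cursors c1@3 c2@8 c4@8 c3@14, authorship .11.2424....33..
After op 6 (insert('l')): buffer="fceljcceellidxvcelma" (len 20), cursors c1@4 c2@11 c4@11 c3@18, authorship .111.242424....333..
After op 7 (insert('v')): buffer="fcelvjcceellvvidxvcelvma" (len 24), cursors c1@5 c2@14 c4@14 c3@22, authorship .1111.24242424....3333..
After op 8 (insert('w')): buffer="fcelvwjcceellvvwwidxvcelvwma" (len 28), cursors c1@6 c2@17 c4@17 c3@26, authorship .11111.2424242424....33333..

Answer: fcelvwjcceellvvwwidxvcelvwma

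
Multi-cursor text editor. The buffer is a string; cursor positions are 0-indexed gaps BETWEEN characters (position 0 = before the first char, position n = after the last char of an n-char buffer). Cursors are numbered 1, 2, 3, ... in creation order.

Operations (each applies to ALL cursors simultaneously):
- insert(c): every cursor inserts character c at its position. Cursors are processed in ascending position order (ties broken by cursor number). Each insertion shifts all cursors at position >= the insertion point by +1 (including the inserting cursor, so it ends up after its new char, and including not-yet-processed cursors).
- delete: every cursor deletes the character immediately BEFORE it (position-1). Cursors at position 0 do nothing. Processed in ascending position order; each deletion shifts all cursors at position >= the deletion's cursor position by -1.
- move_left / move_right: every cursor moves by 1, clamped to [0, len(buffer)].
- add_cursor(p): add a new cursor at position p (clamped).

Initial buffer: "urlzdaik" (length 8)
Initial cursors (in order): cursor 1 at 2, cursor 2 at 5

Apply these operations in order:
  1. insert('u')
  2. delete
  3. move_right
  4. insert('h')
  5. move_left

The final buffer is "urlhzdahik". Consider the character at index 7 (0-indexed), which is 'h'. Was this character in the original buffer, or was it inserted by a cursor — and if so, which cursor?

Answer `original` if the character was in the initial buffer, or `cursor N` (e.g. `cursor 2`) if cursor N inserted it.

Answer: cursor 2

Derivation:
After op 1 (insert('u')): buffer="urulzduaik" (len 10), cursors c1@3 c2@7, authorship ..1...2...
After op 2 (delete): buffer="urlzdaik" (len 8), cursors c1@2 c2@5, authorship ........
After op 3 (move_right): buffer="urlzdaik" (len 8), cursors c1@3 c2@6, authorship ........
After op 4 (insert('h')): buffer="urlhzdahik" (len 10), cursors c1@4 c2@8, authorship ...1...2..
After op 5 (move_left): buffer="urlhzdahik" (len 10), cursors c1@3 c2@7, authorship ...1...2..
Authorship (.=original, N=cursor N): . . . 1 . . . 2 . .
Index 7: author = 2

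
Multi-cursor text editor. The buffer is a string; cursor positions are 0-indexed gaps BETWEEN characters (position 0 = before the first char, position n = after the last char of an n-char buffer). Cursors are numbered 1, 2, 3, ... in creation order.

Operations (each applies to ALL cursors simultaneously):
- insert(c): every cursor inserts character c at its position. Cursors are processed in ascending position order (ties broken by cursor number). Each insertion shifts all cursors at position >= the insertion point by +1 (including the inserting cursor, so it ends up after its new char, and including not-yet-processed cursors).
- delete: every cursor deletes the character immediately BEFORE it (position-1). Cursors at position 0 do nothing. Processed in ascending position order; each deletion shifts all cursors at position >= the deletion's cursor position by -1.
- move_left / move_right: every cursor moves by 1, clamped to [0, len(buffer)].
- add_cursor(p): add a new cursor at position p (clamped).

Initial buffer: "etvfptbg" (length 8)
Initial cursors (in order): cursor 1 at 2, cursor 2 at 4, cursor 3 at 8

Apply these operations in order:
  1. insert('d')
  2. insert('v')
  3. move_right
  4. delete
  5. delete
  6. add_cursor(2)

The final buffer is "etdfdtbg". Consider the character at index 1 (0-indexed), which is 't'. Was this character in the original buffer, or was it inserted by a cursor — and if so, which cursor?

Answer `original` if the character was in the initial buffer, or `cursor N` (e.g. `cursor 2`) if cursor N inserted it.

After op 1 (insert('d')): buffer="etdvfdptbgd" (len 11), cursors c1@3 c2@6 c3@11, authorship ..1..2....3
After op 2 (insert('v')): buffer="etdvvfdvptbgdv" (len 14), cursors c1@4 c2@8 c3@14, authorship ..11..22....33
After op 3 (move_right): buffer="etdvvfdvptbgdv" (len 14), cursors c1@5 c2@9 c3@14, authorship ..11..22....33
After op 4 (delete): buffer="etdvfdvtbgd" (len 11), cursors c1@4 c2@7 c3@11, authorship ..11.22...3
After op 5 (delete): buffer="etdfdtbg" (len 8), cursors c1@3 c2@5 c3@8, authorship ..1.2...
After op 6 (add_cursor(2)): buffer="etdfdtbg" (len 8), cursors c4@2 c1@3 c2@5 c3@8, authorship ..1.2...
Authorship (.=original, N=cursor N): . . 1 . 2 . . .
Index 1: author = original

Answer: original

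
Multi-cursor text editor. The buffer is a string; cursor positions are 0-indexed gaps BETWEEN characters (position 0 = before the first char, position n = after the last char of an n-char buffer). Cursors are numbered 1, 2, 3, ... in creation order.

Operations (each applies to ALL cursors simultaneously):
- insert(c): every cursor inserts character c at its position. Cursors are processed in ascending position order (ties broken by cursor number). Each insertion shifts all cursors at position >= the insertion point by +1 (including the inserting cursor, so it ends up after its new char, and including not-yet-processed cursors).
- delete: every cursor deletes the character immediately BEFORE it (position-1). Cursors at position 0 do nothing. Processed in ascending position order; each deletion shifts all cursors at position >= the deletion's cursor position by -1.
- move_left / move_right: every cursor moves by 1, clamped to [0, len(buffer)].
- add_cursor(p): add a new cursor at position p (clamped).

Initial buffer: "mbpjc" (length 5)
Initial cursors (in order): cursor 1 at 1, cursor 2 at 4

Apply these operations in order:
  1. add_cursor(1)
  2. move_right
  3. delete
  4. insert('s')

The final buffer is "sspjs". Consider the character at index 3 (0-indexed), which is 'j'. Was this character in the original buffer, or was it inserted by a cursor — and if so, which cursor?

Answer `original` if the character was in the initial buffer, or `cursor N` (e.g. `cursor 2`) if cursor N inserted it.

After op 1 (add_cursor(1)): buffer="mbpjc" (len 5), cursors c1@1 c3@1 c2@4, authorship .....
After op 2 (move_right): buffer="mbpjc" (len 5), cursors c1@2 c3@2 c2@5, authorship .....
After op 3 (delete): buffer="pj" (len 2), cursors c1@0 c3@0 c2@2, authorship ..
After op 4 (insert('s')): buffer="sspjs" (len 5), cursors c1@2 c3@2 c2@5, authorship 13..2
Authorship (.=original, N=cursor N): 1 3 . . 2
Index 3: author = original

Answer: original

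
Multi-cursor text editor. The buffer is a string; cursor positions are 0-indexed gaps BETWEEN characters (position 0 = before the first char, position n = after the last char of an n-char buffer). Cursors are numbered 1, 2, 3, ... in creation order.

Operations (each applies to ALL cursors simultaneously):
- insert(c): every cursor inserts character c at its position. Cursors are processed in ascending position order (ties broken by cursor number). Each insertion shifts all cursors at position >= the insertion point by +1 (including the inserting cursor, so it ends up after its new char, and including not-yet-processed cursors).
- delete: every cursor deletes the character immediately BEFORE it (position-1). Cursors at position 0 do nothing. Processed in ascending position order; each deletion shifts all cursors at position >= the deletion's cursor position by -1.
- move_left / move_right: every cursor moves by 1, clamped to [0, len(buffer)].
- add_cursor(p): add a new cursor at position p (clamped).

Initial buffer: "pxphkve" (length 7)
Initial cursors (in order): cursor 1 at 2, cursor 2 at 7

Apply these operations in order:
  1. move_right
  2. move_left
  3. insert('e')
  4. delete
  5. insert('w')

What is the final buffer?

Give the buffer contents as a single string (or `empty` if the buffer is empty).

Answer: pxwphkvwe

Derivation:
After op 1 (move_right): buffer="pxphkve" (len 7), cursors c1@3 c2@7, authorship .......
After op 2 (move_left): buffer="pxphkve" (len 7), cursors c1@2 c2@6, authorship .......
After op 3 (insert('e')): buffer="pxephkvee" (len 9), cursors c1@3 c2@8, authorship ..1....2.
After op 4 (delete): buffer="pxphkve" (len 7), cursors c1@2 c2@6, authorship .......
After op 5 (insert('w')): buffer="pxwphkvwe" (len 9), cursors c1@3 c2@8, authorship ..1....2.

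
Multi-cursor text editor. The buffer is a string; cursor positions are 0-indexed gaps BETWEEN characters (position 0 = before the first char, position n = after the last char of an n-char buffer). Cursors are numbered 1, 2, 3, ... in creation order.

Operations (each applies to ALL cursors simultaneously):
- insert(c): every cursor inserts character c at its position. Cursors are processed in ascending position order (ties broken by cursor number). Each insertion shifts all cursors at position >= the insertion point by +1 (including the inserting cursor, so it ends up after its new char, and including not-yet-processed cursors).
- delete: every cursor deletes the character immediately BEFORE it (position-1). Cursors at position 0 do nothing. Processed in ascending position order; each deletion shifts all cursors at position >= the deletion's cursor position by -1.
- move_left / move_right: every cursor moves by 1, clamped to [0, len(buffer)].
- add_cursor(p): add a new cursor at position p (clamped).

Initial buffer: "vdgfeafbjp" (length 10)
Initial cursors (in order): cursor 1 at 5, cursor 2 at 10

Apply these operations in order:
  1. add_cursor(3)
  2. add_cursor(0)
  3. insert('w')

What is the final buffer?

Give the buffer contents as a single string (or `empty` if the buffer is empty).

After op 1 (add_cursor(3)): buffer="vdgfeafbjp" (len 10), cursors c3@3 c1@5 c2@10, authorship ..........
After op 2 (add_cursor(0)): buffer="vdgfeafbjp" (len 10), cursors c4@0 c3@3 c1@5 c2@10, authorship ..........
After op 3 (insert('w')): buffer="wvdgwfewafbjpw" (len 14), cursors c4@1 c3@5 c1@8 c2@14, authorship 4...3..1.....2

Answer: wvdgwfewafbjpw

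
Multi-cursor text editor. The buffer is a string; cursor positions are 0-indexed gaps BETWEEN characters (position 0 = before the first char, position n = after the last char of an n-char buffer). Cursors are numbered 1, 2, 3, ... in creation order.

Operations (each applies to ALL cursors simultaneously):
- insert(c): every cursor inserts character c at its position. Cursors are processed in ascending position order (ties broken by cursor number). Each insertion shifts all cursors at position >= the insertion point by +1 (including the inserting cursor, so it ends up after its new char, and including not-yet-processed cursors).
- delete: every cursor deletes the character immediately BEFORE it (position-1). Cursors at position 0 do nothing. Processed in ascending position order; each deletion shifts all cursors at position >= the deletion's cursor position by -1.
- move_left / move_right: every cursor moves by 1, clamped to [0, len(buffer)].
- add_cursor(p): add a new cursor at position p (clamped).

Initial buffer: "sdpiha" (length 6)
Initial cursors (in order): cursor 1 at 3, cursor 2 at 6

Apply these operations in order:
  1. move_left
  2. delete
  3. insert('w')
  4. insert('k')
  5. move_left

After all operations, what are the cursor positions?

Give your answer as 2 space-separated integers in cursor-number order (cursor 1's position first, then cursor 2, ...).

Answer: 2 6

Derivation:
After op 1 (move_left): buffer="sdpiha" (len 6), cursors c1@2 c2@5, authorship ......
After op 2 (delete): buffer="spia" (len 4), cursors c1@1 c2@3, authorship ....
After op 3 (insert('w')): buffer="swpiwa" (len 6), cursors c1@2 c2@5, authorship .1..2.
After op 4 (insert('k')): buffer="swkpiwka" (len 8), cursors c1@3 c2@7, authorship .11..22.
After op 5 (move_left): buffer="swkpiwka" (len 8), cursors c1@2 c2@6, authorship .11..22.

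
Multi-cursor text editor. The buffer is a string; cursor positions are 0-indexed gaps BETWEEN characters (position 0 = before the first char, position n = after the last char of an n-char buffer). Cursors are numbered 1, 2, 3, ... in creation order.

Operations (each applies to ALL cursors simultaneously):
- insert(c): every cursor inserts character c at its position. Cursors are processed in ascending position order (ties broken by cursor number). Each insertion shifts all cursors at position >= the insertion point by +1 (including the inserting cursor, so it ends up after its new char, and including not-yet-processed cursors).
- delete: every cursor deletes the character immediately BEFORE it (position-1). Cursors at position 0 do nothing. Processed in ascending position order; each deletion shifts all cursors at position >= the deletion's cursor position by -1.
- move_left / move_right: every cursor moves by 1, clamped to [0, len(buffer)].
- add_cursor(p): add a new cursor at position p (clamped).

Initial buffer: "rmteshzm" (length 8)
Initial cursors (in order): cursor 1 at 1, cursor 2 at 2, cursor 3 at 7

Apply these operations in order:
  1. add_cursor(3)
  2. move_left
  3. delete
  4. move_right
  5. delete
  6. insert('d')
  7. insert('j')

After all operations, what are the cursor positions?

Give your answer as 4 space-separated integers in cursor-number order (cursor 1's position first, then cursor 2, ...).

Answer: 6 6 10 6

Derivation:
After op 1 (add_cursor(3)): buffer="rmteshzm" (len 8), cursors c1@1 c2@2 c4@3 c3@7, authorship ........
After op 2 (move_left): buffer="rmteshzm" (len 8), cursors c1@0 c2@1 c4@2 c3@6, authorship ........
After op 3 (delete): buffer="teszm" (len 5), cursors c1@0 c2@0 c4@0 c3@3, authorship .....
After op 4 (move_right): buffer="teszm" (len 5), cursors c1@1 c2@1 c4@1 c3@4, authorship .....
After op 5 (delete): buffer="esm" (len 3), cursors c1@0 c2@0 c4@0 c3@2, authorship ...
After op 6 (insert('d')): buffer="dddesdm" (len 7), cursors c1@3 c2@3 c4@3 c3@6, authorship 124..3.
After op 7 (insert('j')): buffer="dddjjjesdjm" (len 11), cursors c1@6 c2@6 c4@6 c3@10, authorship 124124..33.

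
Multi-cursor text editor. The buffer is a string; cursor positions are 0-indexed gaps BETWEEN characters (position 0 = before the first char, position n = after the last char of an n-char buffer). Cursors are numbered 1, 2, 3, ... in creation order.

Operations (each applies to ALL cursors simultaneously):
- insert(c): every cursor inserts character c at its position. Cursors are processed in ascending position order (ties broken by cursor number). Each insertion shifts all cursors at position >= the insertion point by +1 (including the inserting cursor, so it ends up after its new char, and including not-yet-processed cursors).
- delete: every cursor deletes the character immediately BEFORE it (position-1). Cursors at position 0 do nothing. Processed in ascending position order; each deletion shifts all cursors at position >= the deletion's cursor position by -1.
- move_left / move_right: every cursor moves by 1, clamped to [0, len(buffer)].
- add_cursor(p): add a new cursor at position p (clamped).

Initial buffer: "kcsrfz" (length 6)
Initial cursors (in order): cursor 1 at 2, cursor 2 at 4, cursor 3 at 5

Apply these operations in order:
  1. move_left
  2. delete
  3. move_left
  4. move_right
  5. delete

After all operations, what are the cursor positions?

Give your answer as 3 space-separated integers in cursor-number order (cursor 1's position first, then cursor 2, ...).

Answer: 0 0 0

Derivation:
After op 1 (move_left): buffer="kcsrfz" (len 6), cursors c1@1 c2@3 c3@4, authorship ......
After op 2 (delete): buffer="cfz" (len 3), cursors c1@0 c2@1 c3@1, authorship ...
After op 3 (move_left): buffer="cfz" (len 3), cursors c1@0 c2@0 c3@0, authorship ...
After op 4 (move_right): buffer="cfz" (len 3), cursors c1@1 c2@1 c3@1, authorship ...
After op 5 (delete): buffer="fz" (len 2), cursors c1@0 c2@0 c3@0, authorship ..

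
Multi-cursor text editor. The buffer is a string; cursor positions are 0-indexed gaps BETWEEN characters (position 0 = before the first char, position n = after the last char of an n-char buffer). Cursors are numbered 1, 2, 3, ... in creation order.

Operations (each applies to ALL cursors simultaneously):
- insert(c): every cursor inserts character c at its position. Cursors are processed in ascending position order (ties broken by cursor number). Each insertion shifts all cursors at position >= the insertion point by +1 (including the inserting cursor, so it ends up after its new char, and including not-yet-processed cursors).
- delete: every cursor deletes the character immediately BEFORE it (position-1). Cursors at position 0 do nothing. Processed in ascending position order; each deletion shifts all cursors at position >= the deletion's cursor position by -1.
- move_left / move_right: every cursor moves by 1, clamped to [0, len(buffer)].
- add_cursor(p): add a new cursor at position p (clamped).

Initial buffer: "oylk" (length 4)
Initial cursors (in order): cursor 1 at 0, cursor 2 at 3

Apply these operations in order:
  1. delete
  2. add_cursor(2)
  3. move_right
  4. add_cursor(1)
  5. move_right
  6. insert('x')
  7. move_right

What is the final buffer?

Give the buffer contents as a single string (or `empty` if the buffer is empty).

Answer: oyxxkxx

Derivation:
After op 1 (delete): buffer="oyk" (len 3), cursors c1@0 c2@2, authorship ...
After op 2 (add_cursor(2)): buffer="oyk" (len 3), cursors c1@0 c2@2 c3@2, authorship ...
After op 3 (move_right): buffer="oyk" (len 3), cursors c1@1 c2@3 c3@3, authorship ...
After op 4 (add_cursor(1)): buffer="oyk" (len 3), cursors c1@1 c4@1 c2@3 c3@3, authorship ...
After op 5 (move_right): buffer="oyk" (len 3), cursors c1@2 c4@2 c2@3 c3@3, authorship ...
After op 6 (insert('x')): buffer="oyxxkxx" (len 7), cursors c1@4 c4@4 c2@7 c3@7, authorship ..14.23
After op 7 (move_right): buffer="oyxxkxx" (len 7), cursors c1@5 c4@5 c2@7 c3@7, authorship ..14.23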